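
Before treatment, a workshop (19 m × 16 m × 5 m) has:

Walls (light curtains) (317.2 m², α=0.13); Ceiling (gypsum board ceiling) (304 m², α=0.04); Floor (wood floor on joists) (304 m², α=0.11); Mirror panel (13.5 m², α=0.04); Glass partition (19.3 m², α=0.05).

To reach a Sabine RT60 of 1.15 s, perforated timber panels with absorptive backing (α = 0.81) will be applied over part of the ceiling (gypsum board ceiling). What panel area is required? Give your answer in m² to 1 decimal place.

Equivalent absorption area: A₁ = 317.2*0.13 + 304*0.04 + 304*0.11 + 13.5*0.04 + 19.3*0.05 = 88.341 m².
Required A₂ = 0.161·1520/1.15 = 212.800 sabins.
ΔA needed = 212.800 − 88.341 = 124.459 sabins.
Each m² of panel replacing the ceiling (gypsum board ceiling) adds (0.81 − 0.04) = 0.77 sabins.
Area = ΔA/Δα = 124.459/0.77 = 161.6 m².

161.6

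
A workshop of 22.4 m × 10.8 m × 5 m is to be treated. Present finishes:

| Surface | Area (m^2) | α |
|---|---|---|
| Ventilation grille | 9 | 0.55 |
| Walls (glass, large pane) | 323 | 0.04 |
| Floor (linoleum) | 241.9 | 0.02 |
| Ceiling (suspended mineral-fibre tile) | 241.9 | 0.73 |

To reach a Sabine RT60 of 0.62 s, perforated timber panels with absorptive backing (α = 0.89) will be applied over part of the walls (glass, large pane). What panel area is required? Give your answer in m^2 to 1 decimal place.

A₁ = Σ Sᵢαᵢ = 9×0.55 + 323×0.04 + 241.9×0.02 + 241.9×0.73 = 199.295 sabins.
Required A₂ = 0.161·1209.6/0.62 = 314.106 sabins.
Absorption to add: 314.106 − 199.295 = 114.811 sabins.
Each m^2 of panel replacing the walls (glass, large pane) adds (0.89 − 0.04) = 0.85 sabins.
Panel area = 114.811 / 0.85 = 135.1 m^2.

135.1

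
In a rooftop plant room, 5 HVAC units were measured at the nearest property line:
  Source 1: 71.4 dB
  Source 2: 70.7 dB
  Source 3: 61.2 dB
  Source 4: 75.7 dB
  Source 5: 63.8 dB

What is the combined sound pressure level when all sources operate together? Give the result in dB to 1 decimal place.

78.2 dB

Σ 10^(Lᵢ/10) = 6.642e+07.
Combined level = 10 log₁₀(6.642e+07) = 78.2 dB.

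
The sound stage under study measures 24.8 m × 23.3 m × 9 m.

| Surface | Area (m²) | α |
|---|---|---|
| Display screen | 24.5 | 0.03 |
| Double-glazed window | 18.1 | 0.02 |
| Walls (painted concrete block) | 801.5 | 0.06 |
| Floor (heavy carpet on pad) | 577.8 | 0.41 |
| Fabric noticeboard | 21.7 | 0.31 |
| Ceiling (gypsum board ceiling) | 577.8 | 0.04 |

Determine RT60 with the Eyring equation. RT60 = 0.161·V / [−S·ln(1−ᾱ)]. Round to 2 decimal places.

Total surface area S = 24.5 + 18.1 + 801.5 + 577.8 + 21.7 + 577.8 = 2021.4 m².
Σ(Sᵢαᵢ) = 24.5×0.03 + 18.1×0.02 + 801.5×0.06 + 577.8×0.41 + 21.7×0.31 + 577.8×0.04 = 315.924.
Mean coefficient ᾱ = A/S = 0.1563.
−S·ln(1−ᾱ) = −2021.4 × ln(1 − 0.1563) = 343.554.
V = 24.8 × 23.3 × 9 = 5200.56 m³.
T = 0.161·V/[−S·ln(1−ᾱ)] = 0.161·5200.56/343.554 = 2.44 s.

2.44 s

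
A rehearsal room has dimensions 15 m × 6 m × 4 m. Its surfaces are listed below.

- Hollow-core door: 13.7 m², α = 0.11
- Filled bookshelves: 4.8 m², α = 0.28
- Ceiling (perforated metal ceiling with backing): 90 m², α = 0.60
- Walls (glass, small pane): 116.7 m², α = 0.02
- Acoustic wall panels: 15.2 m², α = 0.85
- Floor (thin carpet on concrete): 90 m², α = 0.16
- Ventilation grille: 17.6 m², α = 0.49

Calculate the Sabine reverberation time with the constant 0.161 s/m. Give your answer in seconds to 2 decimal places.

0.61 seconds

Total absorption A = 13.7·0.11 + 4.8·0.28 + 90·0.60 + 116.7·0.02 + 15.2·0.85 + 90·0.16 + 17.6·0.49
  = 1.507 + 1.344 + 54.000 + 2.334 + 12.920 + 14.400 + 8.624 = 95.129 m² sabins.
Room volume: 360 m³.
RT60 = 0.161 · V / A = 0.161 × 360 / 95.129 = 0.61 s.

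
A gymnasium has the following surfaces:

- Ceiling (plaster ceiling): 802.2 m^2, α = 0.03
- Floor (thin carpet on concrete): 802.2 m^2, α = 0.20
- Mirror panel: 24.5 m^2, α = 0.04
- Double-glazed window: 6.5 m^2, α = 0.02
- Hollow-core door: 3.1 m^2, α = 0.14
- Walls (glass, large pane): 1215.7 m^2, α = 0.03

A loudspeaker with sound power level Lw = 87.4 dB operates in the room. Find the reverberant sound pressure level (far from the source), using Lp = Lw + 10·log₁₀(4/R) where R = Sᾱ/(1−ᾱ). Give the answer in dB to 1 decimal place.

69.6 dB

Σ(Sᵢαᵢ) = 802.2·0.03 + 802.2·0.20 + 24.5·0.04 + 6.5·0.02 + 3.1·0.14 + 1215.7·0.03 = 222.521; total area S = 2854.2 m^2.
ᾱ = 222.521/2854.2 = 0.0780; R = Sᾱ/(1−ᾱ) = 222.521/(1−0.0780) = 241.346 m^2.
Lp = Lw + 10 log₁₀(4/R) = 87.4 -17.81 = 69.6 dB.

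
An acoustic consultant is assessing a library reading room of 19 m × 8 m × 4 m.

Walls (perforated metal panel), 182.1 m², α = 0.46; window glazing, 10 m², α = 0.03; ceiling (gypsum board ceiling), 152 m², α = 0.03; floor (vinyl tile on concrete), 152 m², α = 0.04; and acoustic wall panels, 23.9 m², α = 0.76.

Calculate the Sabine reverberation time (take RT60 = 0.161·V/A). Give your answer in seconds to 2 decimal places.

Summing Sᵢαᵢ: 83.766 + 0.300 + 4.560 + 6.080 + 18.164 → A = 112.870 sabins.
Room volume: 608 m³.
Sabine: RT60 = 0.161 × 608 / 112.870 = 0.87 s.

0.87 s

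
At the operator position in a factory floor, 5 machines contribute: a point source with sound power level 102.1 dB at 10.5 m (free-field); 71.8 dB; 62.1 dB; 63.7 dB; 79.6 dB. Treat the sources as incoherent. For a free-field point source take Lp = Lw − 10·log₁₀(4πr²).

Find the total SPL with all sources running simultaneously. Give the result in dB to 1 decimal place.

Source at 10.5 m: Lp = 102.1 − 10·log₁₀(4π·10.5²) = 102.1 − 10·log₁₀(1385.442) = 70.7 dB.
Sum in the linear (power) domain: Σ 10^(Lᵢ/10) = 10^(70.7/10) + 10^(71.8/10) + 10^(62.1/10) + 10^(63.7/10) + 10^(79.6/10) = 1.221e+08.
Combined level = 10 log₁₀(1.221e+08) = 80.9 dB.

80.9 dB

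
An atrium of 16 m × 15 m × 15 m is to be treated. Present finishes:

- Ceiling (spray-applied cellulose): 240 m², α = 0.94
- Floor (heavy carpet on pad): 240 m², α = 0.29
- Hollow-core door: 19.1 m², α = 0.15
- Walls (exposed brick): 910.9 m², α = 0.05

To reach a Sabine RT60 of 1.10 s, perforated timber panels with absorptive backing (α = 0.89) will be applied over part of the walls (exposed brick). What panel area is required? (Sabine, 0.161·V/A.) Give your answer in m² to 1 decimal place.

218.2

Equivalent absorption area: A₁ = 240*0.94 + 240*0.29 + 19.1*0.15 + 910.9*0.05 = 343.610 m².
Required A₂ = 0.161·3600/1.10 = 526.909 sabins.
Absorption to add: 526.909 − 343.610 = 183.299 sabins.
Each m² of panel replacing the walls (exposed brick) adds (0.89 − 0.05) = 0.84 sabins.
Area = ΔA/Δα = 183.299/0.84 = 218.2 m².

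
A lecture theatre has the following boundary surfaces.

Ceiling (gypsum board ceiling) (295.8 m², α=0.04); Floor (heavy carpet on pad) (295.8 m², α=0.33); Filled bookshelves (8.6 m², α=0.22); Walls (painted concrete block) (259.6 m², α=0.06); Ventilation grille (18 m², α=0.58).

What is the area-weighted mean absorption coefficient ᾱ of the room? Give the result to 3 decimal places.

S = Σ Sᵢ = 295.8 + 295.8 + 8.6 + 259.6 + 18 = 877.8 m².
A = 295.8·0.04 + 295.8·0.33 + 8.6·0.22 + 259.6·0.06 + 18·0.58 = 137.354 sabins.
ᾱ = 137.354 / 877.8 = 0.156.

0.156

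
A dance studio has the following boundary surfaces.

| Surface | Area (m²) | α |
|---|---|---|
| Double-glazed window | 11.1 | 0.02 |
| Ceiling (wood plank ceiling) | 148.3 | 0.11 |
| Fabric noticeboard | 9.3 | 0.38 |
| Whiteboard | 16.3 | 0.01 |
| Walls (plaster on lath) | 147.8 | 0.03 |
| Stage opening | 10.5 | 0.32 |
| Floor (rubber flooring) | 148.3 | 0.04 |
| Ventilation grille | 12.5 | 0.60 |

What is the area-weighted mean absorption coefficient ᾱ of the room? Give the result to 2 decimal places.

0.08

Total surface area S = 504.1 m².
Weighted sum Σ Sα = 41.458.
ᾱ = A/S = 0.08.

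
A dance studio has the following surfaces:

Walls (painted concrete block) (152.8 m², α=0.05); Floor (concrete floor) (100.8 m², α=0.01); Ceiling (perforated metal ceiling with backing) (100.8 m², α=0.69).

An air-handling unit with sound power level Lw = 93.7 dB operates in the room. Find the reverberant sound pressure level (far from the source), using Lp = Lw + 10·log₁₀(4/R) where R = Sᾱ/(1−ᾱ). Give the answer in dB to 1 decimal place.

A = 78.200 sabins; S = 354.4 m².
ᾱ = 78.200/354.4 = 0.2207; R = Sᾱ/(1−ᾱ) = 78.200/(1−0.2207) = 100.346 m².
Lp = 93.7 + 10·log₁₀(4/100.346) = 93.7 + (-13.99) = 79.7 dB.

79.7 dB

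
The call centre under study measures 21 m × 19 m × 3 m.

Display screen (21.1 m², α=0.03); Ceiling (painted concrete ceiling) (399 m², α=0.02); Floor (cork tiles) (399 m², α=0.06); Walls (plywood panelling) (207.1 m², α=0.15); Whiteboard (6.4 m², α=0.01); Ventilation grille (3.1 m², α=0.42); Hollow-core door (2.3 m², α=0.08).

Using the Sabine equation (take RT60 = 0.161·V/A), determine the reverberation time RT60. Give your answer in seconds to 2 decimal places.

Total absorption A = 21.1·0.03 + 399·0.02 + 399·0.06 + 207.1·0.15 + 6.4·0.01 + 3.1·0.42 + 2.3·0.08
  = 0.633 + 7.980 + 23.940 + 31.065 + 0.064 + 1.302 + 0.184 = 65.168 m² sabins.
Room volume: 1197 m³.
Sabine: RT60 = 0.161 × 1197 / 65.168 = 2.96 s.

2.96 s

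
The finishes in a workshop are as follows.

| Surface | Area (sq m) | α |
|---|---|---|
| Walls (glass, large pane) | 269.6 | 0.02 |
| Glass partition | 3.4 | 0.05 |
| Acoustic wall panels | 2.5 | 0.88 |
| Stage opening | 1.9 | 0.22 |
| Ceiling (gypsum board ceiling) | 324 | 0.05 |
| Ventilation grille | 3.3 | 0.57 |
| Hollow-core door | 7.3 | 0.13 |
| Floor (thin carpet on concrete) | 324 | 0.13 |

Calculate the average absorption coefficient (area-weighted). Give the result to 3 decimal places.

0.074

S = Σ Sᵢ = 269.6 + 3.4 + 2.5 + 1.9 + 324 + 3.3 + 7.3 + 324 = 936.0 sq m.
Σ(Sᵢαᵢ) = 269.6×0.02 + 3.4×0.05 + 2.5×0.88 + 1.9×0.22 + 324×0.05 + 3.3×0.57 + 7.3×0.13 + 324×0.13 = 69.330.
ᾱ = 69.330 / 936.0 = 0.074.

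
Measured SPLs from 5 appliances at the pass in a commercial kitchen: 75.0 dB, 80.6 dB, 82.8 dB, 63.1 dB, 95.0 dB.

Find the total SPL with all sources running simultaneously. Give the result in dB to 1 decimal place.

Converting to relative power and adding: 10^(75.0/10) + 10^(80.6/10) + 10^(82.8/10) + 10^(63.1/10) + 10^(95.0/10) = 3.501e+09.
Back to dB: 10·log₁₀ Σ = 95.4 dB.

95.4 dB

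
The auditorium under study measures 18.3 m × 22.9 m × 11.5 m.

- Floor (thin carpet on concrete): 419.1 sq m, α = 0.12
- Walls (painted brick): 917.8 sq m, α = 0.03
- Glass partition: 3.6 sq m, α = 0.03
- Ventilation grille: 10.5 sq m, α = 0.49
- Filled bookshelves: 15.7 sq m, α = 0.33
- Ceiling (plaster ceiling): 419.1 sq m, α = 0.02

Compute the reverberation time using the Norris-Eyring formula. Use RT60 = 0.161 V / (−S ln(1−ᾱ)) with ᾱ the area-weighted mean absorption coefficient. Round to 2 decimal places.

7.81 seconds

S = Σ Sᵢ = 1785.8 sq m.
Σ(Sᵢαᵢ) = 419.1×0.12 + 917.8×0.03 + 3.6×0.03 + 10.5×0.49 + 15.7×0.33 + 419.1×0.02 = 96.642.
ᾱ = 96.642 / 1785.8 = 0.0541.
−S·ln(1−ᾱ) = −1785.8 × ln(1 − 0.0541) = 99.323.
V = 18.3 × 22.9 × 11.5 = 4819.305 m³.
RT60 = 0.161 × 4819.305 / 99.323 = 7.81 s.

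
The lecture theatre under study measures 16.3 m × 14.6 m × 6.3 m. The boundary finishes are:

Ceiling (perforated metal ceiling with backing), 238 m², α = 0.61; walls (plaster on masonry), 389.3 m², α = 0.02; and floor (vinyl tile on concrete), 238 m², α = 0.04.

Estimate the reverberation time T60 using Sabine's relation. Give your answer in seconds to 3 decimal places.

1.486 seconds

Summing Sᵢαᵢ: 145.180 + 7.786 + 9.520 → A = 162.486 sabins.
Room volume: 1499.274 m³.
T = 0.161 V/A = 0.161·1499.274/162.486 = 1.486 s.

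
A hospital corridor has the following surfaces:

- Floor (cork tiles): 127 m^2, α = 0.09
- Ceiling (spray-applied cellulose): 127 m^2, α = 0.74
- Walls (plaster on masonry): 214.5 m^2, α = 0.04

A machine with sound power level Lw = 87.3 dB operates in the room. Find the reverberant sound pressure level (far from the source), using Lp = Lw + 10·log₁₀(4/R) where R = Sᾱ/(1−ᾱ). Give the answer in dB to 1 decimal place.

A = 113.990 sabins; S = 468.5 m^2.
ᾱ = 113.990/468.5 = 0.2433; R = Sᾱ/(1−ᾱ) = 113.990/(1−0.2433) = 150.641 m^2.
Lp = Lw + 10 log₁₀(4/R) = 87.3 -15.76 = 71.5 dB.

71.5 dB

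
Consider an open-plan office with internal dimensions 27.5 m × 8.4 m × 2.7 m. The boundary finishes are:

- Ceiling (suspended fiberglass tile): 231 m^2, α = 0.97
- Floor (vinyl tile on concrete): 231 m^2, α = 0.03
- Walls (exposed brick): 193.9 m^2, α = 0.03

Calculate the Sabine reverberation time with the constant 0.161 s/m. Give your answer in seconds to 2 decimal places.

0.42 s

Summing Sᵢαᵢ: 224.070 + 6.930 + 5.817 → A = 236.817 sabins.
V = 27.5·8.4·2.7 = 623.7 m³.
T = 0.161 V/A = 0.161·623.7/236.817 = 0.42 s.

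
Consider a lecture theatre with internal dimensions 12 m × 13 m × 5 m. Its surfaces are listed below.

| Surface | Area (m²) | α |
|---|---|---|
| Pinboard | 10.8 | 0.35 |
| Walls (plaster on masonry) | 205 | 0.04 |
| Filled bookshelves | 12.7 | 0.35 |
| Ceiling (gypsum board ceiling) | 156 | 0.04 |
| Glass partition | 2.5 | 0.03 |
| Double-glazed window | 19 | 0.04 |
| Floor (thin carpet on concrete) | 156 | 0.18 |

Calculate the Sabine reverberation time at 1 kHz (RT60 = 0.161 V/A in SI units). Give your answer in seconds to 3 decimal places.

2.435 s

A = Σ Sᵢαᵢ = 10.8·0.35 + 205·0.04 + 12.7·0.35 + 156·0.04 + 2.5·0.03 + 19·0.04 + 156·0.18 = 51.580 sabins.
V = 12·13·5 = 780 m³.
Sabine: RT60 = 0.161 × 780 / 51.580 = 2.435 s.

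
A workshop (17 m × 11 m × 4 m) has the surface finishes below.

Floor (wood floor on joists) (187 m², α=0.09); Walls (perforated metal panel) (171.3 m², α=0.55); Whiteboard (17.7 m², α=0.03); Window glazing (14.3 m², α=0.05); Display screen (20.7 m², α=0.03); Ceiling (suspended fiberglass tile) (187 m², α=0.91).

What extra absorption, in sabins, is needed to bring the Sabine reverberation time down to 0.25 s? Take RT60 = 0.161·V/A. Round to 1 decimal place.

198.6 sabins

Equivalent absorption area: A₁ = 187×0.09 + 171.3×0.55 + 17.7×0.03 + 14.3×0.05 + 20.7×0.03 + 187×0.91 = 283.082 m².
Target A₂ = 0.161·748/0.25 = 481.712 sabins (V = 748 m³).
Additional absorption ΔA = 481.712 − 283.082 = 198.6 sabins.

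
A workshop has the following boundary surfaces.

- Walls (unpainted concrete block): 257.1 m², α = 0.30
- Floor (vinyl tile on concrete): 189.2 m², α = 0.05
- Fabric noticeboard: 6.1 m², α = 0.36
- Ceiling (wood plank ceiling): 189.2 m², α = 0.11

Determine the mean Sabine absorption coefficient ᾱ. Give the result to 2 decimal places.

0.17

S = Σ Sᵢ = 257.1 + 189.2 + 6.1 + 189.2 = 641.6 m².
Weighted sum Σ Sα = 109.598.
ᾱ = 109.598 / 641.6 = 0.17.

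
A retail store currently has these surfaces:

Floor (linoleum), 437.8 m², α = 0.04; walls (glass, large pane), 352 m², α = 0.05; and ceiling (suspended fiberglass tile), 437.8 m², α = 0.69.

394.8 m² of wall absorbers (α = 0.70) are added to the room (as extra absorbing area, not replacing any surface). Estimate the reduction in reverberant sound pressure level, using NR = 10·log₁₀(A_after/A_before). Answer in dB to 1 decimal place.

Total absorption A_before = 437.8×0.04 + 352×0.05 + 437.8×0.69
  = 17.512 + 17.600 + 302.082 = 337.194 m² sabins.
Added absorption = 394.8 × 0.70 = 276.360 sabins.
A_after = 337.194 + 276.360 = 613.554 sabins.
Reduction = 10 log₁₀(A_after/A_before) = 10 log₁₀(1.8196) = 2.6 dB.

2.6 dB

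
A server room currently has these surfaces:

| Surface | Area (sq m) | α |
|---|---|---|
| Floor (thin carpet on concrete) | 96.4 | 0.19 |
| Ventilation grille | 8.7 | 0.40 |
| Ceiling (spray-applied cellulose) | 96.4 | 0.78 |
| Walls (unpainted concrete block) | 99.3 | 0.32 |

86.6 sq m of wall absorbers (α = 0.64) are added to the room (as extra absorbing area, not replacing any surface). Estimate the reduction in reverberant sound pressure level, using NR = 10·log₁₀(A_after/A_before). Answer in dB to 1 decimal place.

1.6 dB

Summing Sᵢαᵢ: 18.316 + 3.480 + 75.192 + 31.776 → A_before = 128.764 sabins.
Treatment contributes 86.6·0.64 = 55.424 sabins.
A_after = 128.764 + 55.424 = 184.188 sabins.
Reduction = 10 log₁₀(A_after/A_before) = 10 log₁₀(1.4304) = 1.6 dB.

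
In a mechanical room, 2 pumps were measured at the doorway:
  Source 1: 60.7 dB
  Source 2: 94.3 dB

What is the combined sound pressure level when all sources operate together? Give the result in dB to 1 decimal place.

Converting to relative power and adding: 10^(60.7/10) + 10^(94.3/10) = 2.693e+09.
L_total = 10·log₁₀(2.693e+09) = 94.3 dB.

94.3 dB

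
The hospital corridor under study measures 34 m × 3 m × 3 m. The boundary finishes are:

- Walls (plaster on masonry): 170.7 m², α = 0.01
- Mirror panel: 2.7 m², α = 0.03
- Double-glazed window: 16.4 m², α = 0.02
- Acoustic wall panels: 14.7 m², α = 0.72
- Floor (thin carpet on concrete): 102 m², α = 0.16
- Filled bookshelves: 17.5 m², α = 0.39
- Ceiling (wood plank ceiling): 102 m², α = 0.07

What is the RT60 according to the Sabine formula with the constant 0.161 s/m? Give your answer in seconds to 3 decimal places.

1.146 s

Summing Sᵢαᵢ: 1.707 + 0.081 + 0.328 + 10.584 + 16.320 + 6.825 + 7.140 → A = 42.985 sabins.
Volume V = 34 × 3 × 3 = 306 m³.
T = 0.161 V/A = 0.161·306/42.985 = 1.146 s.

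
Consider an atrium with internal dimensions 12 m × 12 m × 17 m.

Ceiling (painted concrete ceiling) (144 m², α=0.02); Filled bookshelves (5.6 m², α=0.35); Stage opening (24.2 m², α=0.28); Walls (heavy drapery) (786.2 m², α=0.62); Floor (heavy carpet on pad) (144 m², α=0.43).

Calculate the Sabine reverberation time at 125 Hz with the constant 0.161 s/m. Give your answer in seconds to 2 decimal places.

Equivalent absorption area: A = 144×0.02 + 5.6×0.35 + 24.2×0.28 + 786.2×0.62 + 144×0.43 = 560.980 m².
Volume V = 12 × 12 × 17 = 2448 m³.
T = 0.161 V/A = 0.161·2448/560.980 = 0.70 s.

0.70 s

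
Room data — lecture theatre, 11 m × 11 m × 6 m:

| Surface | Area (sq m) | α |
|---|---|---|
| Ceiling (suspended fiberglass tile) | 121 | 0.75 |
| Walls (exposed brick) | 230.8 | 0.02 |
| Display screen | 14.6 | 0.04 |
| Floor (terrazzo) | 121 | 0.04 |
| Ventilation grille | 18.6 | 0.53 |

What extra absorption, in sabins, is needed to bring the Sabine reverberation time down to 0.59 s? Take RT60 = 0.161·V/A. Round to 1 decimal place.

87.5 sabins

Equivalent absorption area: A₁ = 121*0.75 + 230.8*0.02 + 14.6*0.04 + 121*0.04 + 18.6*0.53 = 110.648 sq m.
Target A₂ = 0.161·726/0.59 = 198.112 sabins (V = 726 m³).
Additional absorption ΔA = 198.112 − 110.648 = 87.5 sabins.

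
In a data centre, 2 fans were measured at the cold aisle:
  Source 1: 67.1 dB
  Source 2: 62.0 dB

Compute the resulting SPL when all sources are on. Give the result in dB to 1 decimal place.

68.3 dB

Converting to relative power and adding: 10^(67.1/10) + 10^(62.0/10) = 6.714e+06.
Combined level = 10 log₁₀(6.714e+06) = 68.3 dB.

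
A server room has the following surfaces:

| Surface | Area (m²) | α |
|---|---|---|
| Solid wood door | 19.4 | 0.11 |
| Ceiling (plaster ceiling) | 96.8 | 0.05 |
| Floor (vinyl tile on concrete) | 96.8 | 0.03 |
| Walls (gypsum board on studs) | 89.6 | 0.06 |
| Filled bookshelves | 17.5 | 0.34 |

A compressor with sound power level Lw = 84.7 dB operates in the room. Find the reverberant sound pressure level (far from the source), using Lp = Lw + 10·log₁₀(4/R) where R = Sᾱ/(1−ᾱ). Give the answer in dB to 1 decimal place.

Σ(Sᵢαᵢ) = 19.4×0.11 + 96.8×0.05 + 96.8×0.03 + 89.6×0.06 + 17.5×0.34 = 21.204; total area S = 320.1 m².
ᾱ = 21.204/320.1 = 0.0662; R = Sᾱ/(1−ᾱ) = 21.204/(1−0.0662) = 22.707 m².
Lp = Lw + 10 log₁₀(4/R) = 84.7 -7.54 = 77.2 dB.

77.2 dB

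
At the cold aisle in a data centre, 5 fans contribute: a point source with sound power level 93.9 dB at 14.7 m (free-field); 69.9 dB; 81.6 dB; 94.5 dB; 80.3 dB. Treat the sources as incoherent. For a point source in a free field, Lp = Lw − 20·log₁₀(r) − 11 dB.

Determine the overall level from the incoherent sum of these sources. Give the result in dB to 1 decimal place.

Source at 14.7 m: Lp = 93.9 − 20·log₁₀(14.7) − 11 = 59.6 dB.
Sum in the linear (power) domain: Σ 10^(Lᵢ/10) = 10^(59.6/10) + 10^(69.9/10) + 10^(81.6/10) + 10^(94.5/10) + 10^(80.3/10) = 3.081e+09.
L_total = 10·log₁₀(3.081e+09) = 94.9 dB.

94.9 dB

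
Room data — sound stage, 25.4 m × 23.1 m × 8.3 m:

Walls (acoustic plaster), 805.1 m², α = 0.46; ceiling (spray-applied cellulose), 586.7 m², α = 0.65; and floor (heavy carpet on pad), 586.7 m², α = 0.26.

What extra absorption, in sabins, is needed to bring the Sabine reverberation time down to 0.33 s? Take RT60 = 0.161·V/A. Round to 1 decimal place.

1471.7 sabins

Total absorption A₁ = 805.1·0.46 + 586.7·0.65 + 586.7·0.26
  = 370.346 + 381.355 + 152.542 = 904.243 m² sabins.
For T = 0.33 s, need A₂ = 0.161·V/T = 0.161·4869.942/0.33 = 2375.941 sabins.
Additional absorption ΔA = 2375.941 − 904.243 = 1471.7 sabins.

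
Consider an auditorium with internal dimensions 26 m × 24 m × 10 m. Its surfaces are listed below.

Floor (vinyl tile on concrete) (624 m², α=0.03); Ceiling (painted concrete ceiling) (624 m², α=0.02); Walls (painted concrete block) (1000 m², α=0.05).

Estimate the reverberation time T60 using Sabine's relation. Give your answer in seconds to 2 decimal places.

Total absorption A = 624×0.03 + 624×0.02 + 1000×0.05
  = 18.720 + 12.480 + 50.000 = 81.200 m² sabins.
Room volume: 6240 m³.
Sabine: RT60 = 0.161 × 6240 / 81.200 = 12.37 s.

12.37 seconds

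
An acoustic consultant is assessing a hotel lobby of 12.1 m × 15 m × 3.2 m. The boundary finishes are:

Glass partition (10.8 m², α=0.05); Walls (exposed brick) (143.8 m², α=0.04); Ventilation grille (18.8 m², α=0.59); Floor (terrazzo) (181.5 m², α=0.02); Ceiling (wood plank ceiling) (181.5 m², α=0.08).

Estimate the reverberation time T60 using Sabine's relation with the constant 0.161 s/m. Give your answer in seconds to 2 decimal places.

Equivalent absorption area: A = 10.8×0.05 + 143.8×0.04 + 18.8×0.59 + 181.5×0.02 + 181.5×0.08 = 35.534 m².
Volume V = 12.1 × 15 × 3.2 = 580.8 m³.
RT60 = 0.161 · V / A = 0.161 × 580.8 / 35.534 = 2.63 s.

2.63 s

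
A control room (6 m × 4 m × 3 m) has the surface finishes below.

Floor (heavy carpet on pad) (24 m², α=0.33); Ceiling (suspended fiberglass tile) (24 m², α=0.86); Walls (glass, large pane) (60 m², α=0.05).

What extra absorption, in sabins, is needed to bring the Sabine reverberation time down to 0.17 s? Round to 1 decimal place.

Equivalent absorption area: A₁ = 24*0.33 + 24*0.86 + 60*0.05 = 31.560 m².
V = 72 m³. Required absorption A₂ = 0.161 × 72 / 0.17 = 68.188 sabins.
Shortfall: 68.188 − 31.560 = 36.6 sabins.

36.6 sabins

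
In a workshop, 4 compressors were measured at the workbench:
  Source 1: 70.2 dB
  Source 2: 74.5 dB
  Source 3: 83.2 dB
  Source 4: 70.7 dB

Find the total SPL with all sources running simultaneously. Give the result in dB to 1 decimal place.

84.1 dB

Σ 10^(Lᵢ/10) = 2.593e+08.
Back to dB: 10·log₁₀ Σ = 84.1 dB.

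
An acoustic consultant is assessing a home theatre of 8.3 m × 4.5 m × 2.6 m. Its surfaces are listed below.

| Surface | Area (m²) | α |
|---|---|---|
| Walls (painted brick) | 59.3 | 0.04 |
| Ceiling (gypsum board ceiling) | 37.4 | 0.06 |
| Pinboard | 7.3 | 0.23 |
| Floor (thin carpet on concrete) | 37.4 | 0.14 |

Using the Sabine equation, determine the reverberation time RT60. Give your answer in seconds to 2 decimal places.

Equivalent absorption area: A = 59.3*0.04 + 37.4*0.06 + 7.3*0.23 + 37.4*0.14 = 11.531 m².
Room volume: 97.11 m³.
Sabine: RT60 = 0.161 × 97.11 / 11.531 = 1.36 s.

1.36 s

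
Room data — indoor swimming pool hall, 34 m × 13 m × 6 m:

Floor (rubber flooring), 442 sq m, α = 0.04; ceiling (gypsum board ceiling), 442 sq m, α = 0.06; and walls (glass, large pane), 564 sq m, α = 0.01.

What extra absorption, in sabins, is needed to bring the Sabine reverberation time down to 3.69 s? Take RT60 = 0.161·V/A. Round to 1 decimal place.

65.9 sabins

Total absorption A₁ = 442*0.04 + 442*0.06 + 564*0.01
  = 17.680 + 26.520 + 5.640 = 49.840 sq m sabins.
Target A₂ = 0.161·2652/3.69 = 115.711 sabins (V = 2652 m³).
Additional absorption ΔA = 115.711 − 49.840 = 65.9 sabins.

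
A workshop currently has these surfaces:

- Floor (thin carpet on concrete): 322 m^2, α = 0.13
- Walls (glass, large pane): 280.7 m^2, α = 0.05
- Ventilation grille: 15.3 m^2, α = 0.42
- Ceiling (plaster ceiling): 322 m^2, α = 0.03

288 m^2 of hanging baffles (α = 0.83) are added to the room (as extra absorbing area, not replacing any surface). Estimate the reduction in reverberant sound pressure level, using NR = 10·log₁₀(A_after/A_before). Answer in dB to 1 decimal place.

6.4 dB

A_before = Σ Sᵢαᵢ = 322·0.13 + 280.7·0.05 + 15.3·0.42 + 322·0.03 = 71.981 sabins.
Treatment contributes 288·0.83 = 239.040 sabins.
New total A_after = 311.021 sabins.
NR = 10·log₁₀(311.021/71.981) = 6.4 dB.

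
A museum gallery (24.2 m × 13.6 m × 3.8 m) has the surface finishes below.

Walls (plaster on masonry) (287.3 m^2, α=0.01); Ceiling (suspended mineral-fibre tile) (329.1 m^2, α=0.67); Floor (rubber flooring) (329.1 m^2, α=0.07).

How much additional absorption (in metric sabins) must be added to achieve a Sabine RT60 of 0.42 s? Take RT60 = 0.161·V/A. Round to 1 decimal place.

233.0 sabins

A₁ = Σ Sᵢαᵢ = 287.3·0.01 + 329.1·0.67 + 329.1·0.07 = 246.407 sabins.
Target A₂ = 0.161·1250.656/0.42 = 479.418 sabins (V = 1250.656 m³).
Additional absorption ΔA = 479.418 − 246.407 = 233.0 sabins.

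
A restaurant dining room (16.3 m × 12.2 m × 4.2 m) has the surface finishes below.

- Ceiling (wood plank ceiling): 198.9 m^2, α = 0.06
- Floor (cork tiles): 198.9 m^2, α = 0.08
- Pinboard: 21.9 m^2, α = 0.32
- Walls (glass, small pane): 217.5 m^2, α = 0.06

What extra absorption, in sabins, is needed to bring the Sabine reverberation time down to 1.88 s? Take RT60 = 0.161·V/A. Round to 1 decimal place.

Equivalent absorption area: A₁ = 198.9×0.06 + 198.9×0.08 + 21.9×0.32 + 217.5×0.06 = 47.904 m^2.
For T = 1.88 s, need A₂ = 0.161·V/T = 0.161·835.212/1.88 = 71.526 sabins.
Shortfall: 71.526 − 47.904 = 23.6 sabins.

23.6 sabins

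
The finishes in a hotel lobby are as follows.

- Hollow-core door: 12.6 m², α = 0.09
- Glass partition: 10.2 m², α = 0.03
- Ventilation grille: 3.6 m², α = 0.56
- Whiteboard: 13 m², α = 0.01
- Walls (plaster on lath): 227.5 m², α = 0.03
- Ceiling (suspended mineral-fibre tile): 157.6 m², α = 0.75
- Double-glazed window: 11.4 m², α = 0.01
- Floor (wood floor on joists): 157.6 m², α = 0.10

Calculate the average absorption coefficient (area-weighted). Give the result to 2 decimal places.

Total surface area S = 593.5 m².
A = 12.6×0.09 + 10.2×0.03 + 3.6×0.56 + 13×0.01 + 227.5×0.03 + 157.6×0.75 + 11.4×0.01 + 157.6×0.10 = 144.485 sabins.
ᾱ = 144.485 / 593.5 = 0.24.

0.24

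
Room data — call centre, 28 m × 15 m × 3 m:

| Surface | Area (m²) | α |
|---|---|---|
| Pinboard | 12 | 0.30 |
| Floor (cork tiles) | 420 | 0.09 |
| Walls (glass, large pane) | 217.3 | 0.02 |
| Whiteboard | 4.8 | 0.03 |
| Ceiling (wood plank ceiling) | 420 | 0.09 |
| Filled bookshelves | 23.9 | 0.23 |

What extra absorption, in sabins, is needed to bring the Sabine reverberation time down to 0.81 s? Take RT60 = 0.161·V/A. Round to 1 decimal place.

A₁ = Σ Sᵢαᵢ = 12·0.30 + 420·0.09 + 217.3·0.02 + 4.8·0.03 + 420·0.09 + 23.9·0.23 = 89.187 sabins.
For T = 0.81 s, need A₂ = 0.161·V/T = 0.161·1260/0.81 = 250.444 sabins.
ΔA = A₂ − A₁ = 250.444 − 89.187 = 161.3 sabins.

161.3 sabins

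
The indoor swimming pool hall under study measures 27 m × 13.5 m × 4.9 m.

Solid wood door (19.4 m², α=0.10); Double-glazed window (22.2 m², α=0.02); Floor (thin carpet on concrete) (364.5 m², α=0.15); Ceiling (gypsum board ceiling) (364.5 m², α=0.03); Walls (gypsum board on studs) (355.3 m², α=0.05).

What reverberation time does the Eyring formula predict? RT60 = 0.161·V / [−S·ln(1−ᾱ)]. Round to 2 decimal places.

3.22 s

Total surface area S = 19.4 + 22.2 + 364.5 + 364.5 + 355.3 = 1125.9 m².
Absorption A = 19.4×0.10 + 22.2×0.02 + 364.5×0.15 + 364.5×0.03 + 355.3×0.05 = 85.759 sabins.
ᾱ = 85.759 / 1125.9 = 0.0762.
Eyring denominator: −S ln(1−ᾱ) = 89.238.
V = 27 × 13.5 × 4.9 = 1786.05 m³.
RT60 = 0.161 × 1786.05 / 89.238 = 3.22 s.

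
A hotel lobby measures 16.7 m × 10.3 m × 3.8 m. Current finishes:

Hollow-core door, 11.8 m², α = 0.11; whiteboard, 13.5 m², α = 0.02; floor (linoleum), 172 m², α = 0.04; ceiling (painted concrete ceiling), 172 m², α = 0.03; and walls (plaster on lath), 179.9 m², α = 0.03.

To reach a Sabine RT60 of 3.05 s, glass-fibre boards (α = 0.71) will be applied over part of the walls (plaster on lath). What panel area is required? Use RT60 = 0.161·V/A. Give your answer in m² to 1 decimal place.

22.8

Equivalent absorption area: A₁ = 11.8·0.11 + 13.5·0.02 + 172·0.04 + 172·0.03 + 179.9·0.03 = 19.005 m².
V = 653.638 m³. Target absorption A₂ = 0.161 × 653.638 / 3.05 = 34.504 sabins.
ΔA needed = 34.504 − 19.005 = 15.499 sabins.
Net gain per m²: Δα = 0.71 − 0.03 = 0.68.
Panel area = 15.499 / 0.68 = 22.8 m².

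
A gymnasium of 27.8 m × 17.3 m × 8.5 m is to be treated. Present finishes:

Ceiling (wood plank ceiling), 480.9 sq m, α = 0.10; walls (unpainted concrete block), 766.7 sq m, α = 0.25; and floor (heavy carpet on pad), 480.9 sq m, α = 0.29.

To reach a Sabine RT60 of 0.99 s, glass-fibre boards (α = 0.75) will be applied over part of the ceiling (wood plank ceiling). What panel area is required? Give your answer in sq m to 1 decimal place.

439.4

Summing Sᵢαᵢ: 48.090 + 191.675 + 139.461 → A₁ = 379.226 sabins.
Required A₂ = 0.161·4087.99/0.99 = 664.815 sabins.
ΔA needed = 664.815 − 379.226 = 285.589 sabins.
Each sq m of panel replacing the ceiling (wood plank ceiling) adds (0.75 − 0.10) = 0.65 sabins.
Area = ΔA/Δα = 285.589/0.65 = 439.4 sq m.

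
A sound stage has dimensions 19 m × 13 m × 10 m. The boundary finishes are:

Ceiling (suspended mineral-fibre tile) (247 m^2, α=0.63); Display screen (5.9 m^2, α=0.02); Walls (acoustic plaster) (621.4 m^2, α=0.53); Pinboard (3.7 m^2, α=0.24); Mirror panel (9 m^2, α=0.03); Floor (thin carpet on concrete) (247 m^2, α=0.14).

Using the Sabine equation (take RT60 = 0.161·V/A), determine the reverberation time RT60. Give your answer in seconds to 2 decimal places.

Total absorption A = 247·0.63 + 5.9·0.02 + 621.4·0.53 + 3.7·0.24 + 9·0.03 + 247·0.14
  = 155.610 + 0.118 + 329.342 + 0.888 + 0.270 + 34.580 = 520.808 m^2 sabins.
V = 19·13·10 = 2470 m³.
Sabine: RT60 = 0.161 × 2470 / 520.808 = 0.76 s.

0.76 seconds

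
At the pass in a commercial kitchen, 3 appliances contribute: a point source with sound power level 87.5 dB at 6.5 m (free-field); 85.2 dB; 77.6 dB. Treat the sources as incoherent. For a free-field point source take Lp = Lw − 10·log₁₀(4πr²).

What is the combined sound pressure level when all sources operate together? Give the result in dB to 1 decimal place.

85.9 dB

Source at 6.5 m: Lp = 87.5 − 10·log₁₀(4π·6.5²) = 87.5 − 10·log₁₀(530.929) = 60.2 dB.
Converting to relative power and adding: 10^(60.2/10) + 10^(85.2/10) + 10^(77.6/10) = 3.897e+08.
Combined level = 10 log₁₀(3.897e+08) = 85.9 dB.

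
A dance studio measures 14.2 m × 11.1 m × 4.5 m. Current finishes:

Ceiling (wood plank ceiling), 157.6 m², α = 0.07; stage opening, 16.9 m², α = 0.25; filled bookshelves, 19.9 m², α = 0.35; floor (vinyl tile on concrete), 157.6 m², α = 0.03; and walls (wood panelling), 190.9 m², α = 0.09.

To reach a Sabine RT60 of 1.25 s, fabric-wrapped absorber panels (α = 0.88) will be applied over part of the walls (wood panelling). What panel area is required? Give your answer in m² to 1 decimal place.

Total absorption A₁ = 157.6×0.07 + 16.9×0.25 + 19.9×0.35 + 157.6×0.03 + 190.9×0.09
  = 11.032 + 4.225 + 6.965 + 4.728 + 17.181 = 44.131 m² sabins.
V = 709.29 m³. Target absorption A₂ = 0.161 × 709.29 / 1.25 = 91.357 sabins.
ΔA needed = 91.357 − 44.131 = 47.226 sabins.
Net gain per m²: Δα = 0.88 − 0.09 = 0.79.
Area = ΔA/Δα = 47.226/0.79 = 59.8 m².

59.8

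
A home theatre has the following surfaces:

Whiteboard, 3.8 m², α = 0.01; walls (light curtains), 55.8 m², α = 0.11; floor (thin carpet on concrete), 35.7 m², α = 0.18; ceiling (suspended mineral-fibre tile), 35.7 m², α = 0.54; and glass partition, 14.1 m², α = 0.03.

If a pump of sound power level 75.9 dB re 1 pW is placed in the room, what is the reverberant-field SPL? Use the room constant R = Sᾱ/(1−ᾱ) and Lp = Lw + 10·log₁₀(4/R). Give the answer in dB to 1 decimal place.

65.7 dB

A = 32.303 sabins; S = 145.1 m².
ᾱ = 32.303/145.1 = 0.2226; R = Sᾱ/(1−ᾱ) = 32.303/(1−0.2226) = 41.553 m².
Lp = 75.9 + 10·log₁₀(4/41.553) = 75.9 + (-10.17) = 65.7 dB.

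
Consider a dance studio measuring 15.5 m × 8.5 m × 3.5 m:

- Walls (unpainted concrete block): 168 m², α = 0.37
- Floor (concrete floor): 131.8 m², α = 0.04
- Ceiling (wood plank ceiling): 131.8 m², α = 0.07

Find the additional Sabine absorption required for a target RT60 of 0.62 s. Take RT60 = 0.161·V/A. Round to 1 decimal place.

Summing Sᵢαᵢ: 62.160 + 5.272 + 9.226 → A₁ = 76.658 sabins.
For T = 0.62 s, need A₂ = 0.161·V/T = 0.161·461.125/0.62 = 119.744 sabins.
ΔA = A₂ − A₁ = 119.744 − 76.658 = 43.1 sabins.

43.1 sabins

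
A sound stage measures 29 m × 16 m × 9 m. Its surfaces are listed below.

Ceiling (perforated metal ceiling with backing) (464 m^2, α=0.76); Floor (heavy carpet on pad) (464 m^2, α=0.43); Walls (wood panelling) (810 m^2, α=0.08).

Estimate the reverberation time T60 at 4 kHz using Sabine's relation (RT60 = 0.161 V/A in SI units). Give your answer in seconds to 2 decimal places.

Equivalent absorption area: A = 464×0.76 + 464×0.43 + 810×0.08 = 616.960 m^2.
Room volume: 4176 m³.
T = 0.161 V/A = 0.161·4176/616.960 = 1.09 s.

1.09 seconds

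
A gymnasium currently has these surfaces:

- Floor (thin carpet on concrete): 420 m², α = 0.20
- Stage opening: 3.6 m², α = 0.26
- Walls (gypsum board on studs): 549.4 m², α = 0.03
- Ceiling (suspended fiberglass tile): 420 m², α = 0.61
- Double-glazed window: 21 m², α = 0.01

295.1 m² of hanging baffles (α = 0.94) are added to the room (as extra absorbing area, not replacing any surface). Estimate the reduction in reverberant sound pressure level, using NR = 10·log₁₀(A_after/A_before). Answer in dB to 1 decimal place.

Summing Sᵢαᵢ: 84.000 + 0.936 + 16.482 + 256.200 + 0.210 → A_before = 357.828 sabins.
Added absorption = 295.1 × 0.94 = 277.394 sabins.
New total A_after = 635.222 sabins.
Reduction = 10 log₁₀(A_after/A_before) = 10 log₁₀(1.7752) = 2.5 dB.

2.5 dB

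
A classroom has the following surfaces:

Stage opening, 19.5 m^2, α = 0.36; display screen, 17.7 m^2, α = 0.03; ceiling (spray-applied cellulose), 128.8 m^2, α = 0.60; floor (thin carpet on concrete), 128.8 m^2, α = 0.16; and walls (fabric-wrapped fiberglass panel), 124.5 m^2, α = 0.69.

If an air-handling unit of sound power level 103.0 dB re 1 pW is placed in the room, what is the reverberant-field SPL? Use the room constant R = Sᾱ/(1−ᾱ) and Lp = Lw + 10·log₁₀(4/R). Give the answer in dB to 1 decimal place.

83.6 dB

Σ(Sᵢαᵢ) = 19.5×0.36 + 17.7×0.03 + 128.8×0.60 + 128.8×0.16 + 124.5×0.69 = 191.344; total area S = 419.3 m^2.
ᾱ = 0.4563, so room constant R = A/(1−ᾱ) = 351.929 m^2.
Lp = 103.0 + 10·log₁₀(4/351.929) = 103.0 + (-19.44) = 83.6 dB.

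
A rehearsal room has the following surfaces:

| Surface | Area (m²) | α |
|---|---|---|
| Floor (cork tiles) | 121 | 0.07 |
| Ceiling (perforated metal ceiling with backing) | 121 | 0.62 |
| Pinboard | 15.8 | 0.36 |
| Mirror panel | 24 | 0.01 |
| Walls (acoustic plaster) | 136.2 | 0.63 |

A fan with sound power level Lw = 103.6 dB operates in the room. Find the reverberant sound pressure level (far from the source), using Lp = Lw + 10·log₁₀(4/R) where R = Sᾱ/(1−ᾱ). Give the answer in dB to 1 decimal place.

84.8 dB

A = 175.224 sabins; S = 418.0 m².
ᾱ = 175.224/418.0 = 0.4192; R = Sᾱ/(1−ᾱ) = 175.224/(1−0.4192) = 301.694 m².
Lp = 103.6 + 10·log₁₀(4/301.694) = 103.6 + (-18.78) = 84.8 dB.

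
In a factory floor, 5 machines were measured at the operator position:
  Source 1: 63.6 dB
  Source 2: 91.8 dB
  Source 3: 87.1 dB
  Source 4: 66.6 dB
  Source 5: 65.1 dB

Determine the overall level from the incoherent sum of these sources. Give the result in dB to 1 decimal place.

93.1 dB

Σ 10^(Lᵢ/10) = 2.037e+09.
L_total = 10·log₁₀(2.037e+09) = 93.1 dB.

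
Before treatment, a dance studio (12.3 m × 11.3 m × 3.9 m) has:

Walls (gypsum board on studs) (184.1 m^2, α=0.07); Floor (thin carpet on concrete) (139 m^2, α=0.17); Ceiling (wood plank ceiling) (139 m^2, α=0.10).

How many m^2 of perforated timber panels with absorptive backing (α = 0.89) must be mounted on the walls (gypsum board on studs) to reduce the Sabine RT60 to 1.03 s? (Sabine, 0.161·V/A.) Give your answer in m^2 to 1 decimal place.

41.8

Total absorption A₁ = 184.1*0.07 + 139*0.17 + 139*0.10
  = 12.887 + 23.630 + 13.900 = 50.417 m^2 sabins.
Required A₂ = 0.161·542.061/1.03 = 84.730 sabins.
Absorption to add: 84.730 − 50.417 = 34.313 sabins.
Each m^2 of panel replacing the walls (gypsum board on studs) adds (0.89 − 0.07) = 0.82 sabins.
Area = ΔA/Δα = 34.313/0.82 = 41.8 m^2.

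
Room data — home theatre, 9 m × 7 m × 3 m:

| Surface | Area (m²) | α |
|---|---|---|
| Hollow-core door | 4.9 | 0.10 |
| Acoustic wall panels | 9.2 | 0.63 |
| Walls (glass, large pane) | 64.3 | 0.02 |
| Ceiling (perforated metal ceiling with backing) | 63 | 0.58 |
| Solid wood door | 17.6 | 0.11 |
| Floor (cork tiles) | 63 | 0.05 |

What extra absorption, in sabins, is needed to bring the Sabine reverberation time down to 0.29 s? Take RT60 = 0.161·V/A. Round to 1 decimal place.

55.7 sabins

A₁ = Σ Sᵢαᵢ = 4.9·0.10 + 9.2·0.63 + 64.3·0.02 + 63·0.58 + 17.6·0.11 + 63·0.05 = 49.198 sabins.
For T = 0.29 s, need A₂ = 0.161·V/T = 0.161·189/0.29 = 104.928 sabins.
Additional absorption ΔA = 104.928 − 49.198 = 55.7 sabins.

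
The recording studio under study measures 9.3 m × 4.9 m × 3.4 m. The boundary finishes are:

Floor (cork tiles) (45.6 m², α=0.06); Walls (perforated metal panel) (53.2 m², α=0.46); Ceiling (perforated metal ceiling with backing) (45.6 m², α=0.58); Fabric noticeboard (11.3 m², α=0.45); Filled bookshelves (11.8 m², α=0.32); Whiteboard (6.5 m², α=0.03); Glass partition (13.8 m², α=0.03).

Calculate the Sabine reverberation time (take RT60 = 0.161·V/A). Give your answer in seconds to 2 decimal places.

A = Σ Sᵢαᵢ = 45.6*0.06 + 53.2*0.46 + 45.6*0.58 + 11.3*0.45 + 11.8*0.32 + 6.5*0.03 + 13.8*0.03 = 63.126 sabins.
V = 9.3·4.9·3.4 = 154.938 m³.
RT60 = 0.161 · V / A = 0.161 × 154.938 / 63.126 = 0.40 s.

0.40 sec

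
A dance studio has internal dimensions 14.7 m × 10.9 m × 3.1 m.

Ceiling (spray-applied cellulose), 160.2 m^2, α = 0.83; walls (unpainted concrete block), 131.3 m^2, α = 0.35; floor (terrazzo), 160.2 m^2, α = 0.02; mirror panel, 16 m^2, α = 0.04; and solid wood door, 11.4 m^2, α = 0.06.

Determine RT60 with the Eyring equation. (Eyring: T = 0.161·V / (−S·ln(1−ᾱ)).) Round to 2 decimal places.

0.35 seconds

S = Σ Sᵢ = 479.1 m^2.
Absorption A = 160.2·0.83 + 131.3·0.35 + 160.2·0.02 + 16·0.04 + 11.4·0.06 = 183.449 sabins.
Mean coefficient ᾱ = A/S = 0.3829.
−S·ln(1−ᾱ) = −479.1 × ln(1 − 0.3829) = 231.273.
V = 14.7 × 10.9 × 3.1 = 496.713 m³.
T = 0.161·V/[−S·ln(1−ᾱ)] = 0.161·496.713/231.273 = 0.35 s.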